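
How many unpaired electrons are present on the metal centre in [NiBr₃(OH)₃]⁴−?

2

Ligand charges: each bromide is −1; each hydroxide is −1. With an overall charge of −4 the nickel centre must be in the +2 oxidation state.
Ni sits in group 10, so the d-electron count is 10 − 2 = 8.
In an octahedral field the d⁸ configuration is t₂g⁶e_g² (only one arrangement possible), giving 2 unpaired electrons.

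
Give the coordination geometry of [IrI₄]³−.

square planar

Summing ligand charges against the −3 overall charge gives an oxidation state of +1 for iridium.
Iridium is a group-9 element; Ir(I) is therefore d⁸.
With 4 monodentate ligands the coordination number is 4.
A 5d d⁸ ion has a large crystal-field splitting; square planar leaves the high-energy d_{x²−y²} orbital empty and maximises CFSE.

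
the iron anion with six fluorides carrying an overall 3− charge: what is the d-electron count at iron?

d5

Summing ligand charges against the −3 overall charge gives an oxidation state of +3 for iron.
Group 8 minus oxidation state 3 gives a d⁵ configuration.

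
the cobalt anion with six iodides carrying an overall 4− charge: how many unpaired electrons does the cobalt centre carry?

3

Ligand charges: each iodide is −1. With an overall charge of −4 the cobalt centre must be in the +2 oxidation state.
Co sits in group 9, so the d-electron count is 9 − 2 = 7.
The spin state decides the count: Iodide is a weak-field ligand for a first-row metal, so the complex is high-spin.
An octahedral high-spin d⁷ ion is t₂g⁵e_g², giving 3 unpaired electrons.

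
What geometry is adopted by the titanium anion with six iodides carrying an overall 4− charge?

Summing ligand charges against the −4 overall charge gives an oxidation state of +2 for titanium.
Group 4 minus oxidation state 2 gives a d² configuration.
With 6 monodentate ligands the coordination number is 6.
Six donors around a single metal centre give an octahedral coordination sphere.

octahedral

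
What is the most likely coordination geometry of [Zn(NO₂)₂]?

Each nitro (N-bound nitrite) is −1; balancing the 0 overall charge requires Zn(II).
Zn sits in group 12, so the d-electron count is 12 − 2 = 10.
With 2 monodentate ligands the coordination number is 2.
A d¹⁰ ion with only two ligands adopts a linear arrangement (sp hybridisation; no CFSE preference).

linear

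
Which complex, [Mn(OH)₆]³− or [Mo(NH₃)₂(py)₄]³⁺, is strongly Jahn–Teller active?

[Mn(OH)₆]³−: Each hydroxide is −1; balancing the −3 overall charge requires Mn(III). Group 7 minus oxidation state 3 gives a d⁴ configuration. Hydroxide is a weak-field ligand for a first-row metal, so the complex is high-spin. The t₂g³e_g¹ (high-spin) configuration has an unevenly filled e_g set; the Jahn–Teller theorem predicts a tetragonal distortion (typically axial elongation) to lift the degeneracy.
[Mo(NH₃)₂(py)₄]³⁺: Summing ligand charges against the +3 overall charge gives an oxidation state of +3 for molybdenum. Molybdenum is a group-6 element; Mo(III) is therefore d³. The d³ configuration leaves the e_g set evenly filled (or empty) — no strong Jahn–Teller driving force.

[Mn(OH)₆]³−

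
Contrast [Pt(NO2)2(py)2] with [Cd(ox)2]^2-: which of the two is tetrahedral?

[Cd(ox)2]^2-

For [Pt(NO2)2(py)2]: Summing ligand charges against the 0 overall charge gives an oxidation state of +2 for platinum. Group 10 minus oxidation state 2 gives a d⁸ configuration. A 5d d⁸ ion has a large crystal-field splitting; square planar leaves the high-energy d_{x²−y²} orbital empty and maximises CFSE. → square planar.
For [Cd(ox)2]^2-: Ligand charges: each oxalate is −2. With an overall charge of −2 the cadmium centre must be in the +2 oxidation state. Group 12 minus oxidation state 2 gives a d¹⁰ configuration. A d¹⁰ ion has no crystal-field stabilisation preference between square planar and tetrahedral, so four ligands adopt the sterically favoured tetrahedral geometry. → tetrahedral.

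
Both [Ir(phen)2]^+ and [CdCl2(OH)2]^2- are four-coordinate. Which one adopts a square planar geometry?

For [Ir(phen)2]^+: 1,10-phenanthroline is neutral; balancing the +1 overall charge requires Ir(I). Iridium is a group-9 element; Ir(I) is therefore d⁸. A 5d d⁸ ion has a large crystal-field splitting; square planar leaves the high-energy d_{x²−y²} orbital empty and maximises CFSE. → square planar.
For [CdCl2(OH)2]^2-: Ligand charges: each chloride is −1; each hydroxide is −1. With an overall charge of −2 the cadmium centre must be in the +2 oxidation state. Cadmium is a group-12 element; Cd(II) is therefore d¹⁰. A d¹⁰ ion has no crystal-field stabilisation preference between square planar and tetrahedral, so four ligands adopt the sterically favoured tetrahedral geometry. → tetrahedral.

[Ir(phen)2]^+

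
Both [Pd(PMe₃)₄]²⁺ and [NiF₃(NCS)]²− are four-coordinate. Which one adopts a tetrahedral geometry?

For [Pd(PMe₃)₄]²⁺: Ligand charges: trimethylphosphine is neutral. With an overall charge of +2 the palladium centre must be in the +2 oxidation state. Group 10 minus oxidation state 2 gives a d⁸ configuration. A 4d d⁸ ion has a large crystal-field splitting; square planar leaves the high-energy d_{x²−y²} orbital empty and maximises CFSE. → square planar.
For [NiF₃(NCS)]²−: Ligand charges: each fluoride is −1; each isothiocyanate is −1. With an overall charge of −2 the nickel centre must be in the +2 oxidation state. Nickel is a group-10 element; Ni(II) is therefore d⁸. Fluoride and isothiocyanate are weak-field ligands. With weak-field ligands the CFSE gain from square planar is small, so a 3d d⁸ ion takes the sterically preferred tetrahedral geometry. → tetrahedral.

[NiF₃(NCS)]²−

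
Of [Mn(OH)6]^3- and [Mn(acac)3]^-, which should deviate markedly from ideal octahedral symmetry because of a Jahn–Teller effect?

[Mn(OH)6]^3-: Each hydroxide is −1; balancing the −3 overall charge requires Mn(III). Group 7 minus oxidation state 3 gives a d⁴ configuration. Hydroxide is a weak-field ligand for a first-row metal, so the complex is high-spin. The t₂g³e_g¹ (high-spin) configuration has an unevenly filled e_g set; the Jahn–Teller theorem predicts a tetragonal distortion (typically axial elongation) to lift the degeneracy.
[Mn(acac)3]^-: Summing ligand charges against the −1 overall charge gives an oxidation state of +2 for manganese. Group 7 minus oxidation state 2 gives a d⁵ configuration. Acetylacetonate is a weak-field ligand for a first-row metal, so the complex is high-spin. The d⁵ configuration leaves the e_g set evenly filled (or empty) — no strong Jahn–Teller driving force.

[Mn(OH)6]^3-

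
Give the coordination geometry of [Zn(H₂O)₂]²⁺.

Summing ligand charges against the +2 overall charge gives an oxidation state of +2 for zinc.
Zn sits in group 12, so the d-electron count is 12 − 2 = 10.
With 2 monodentate ligands the coordination number is 2.
A d¹⁰ ion with only two ligands adopts a linear arrangement (sp hybridisation; no CFSE preference).

linear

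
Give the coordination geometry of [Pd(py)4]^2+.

Pyridine is neutral; balancing the +2 overall charge requires Pd(II).
Palladium is a group-10 element; Pd(II) is therefore d⁸.
With 4 monodentate ligands the coordination number is 4.
A 4d d⁸ ion has a large crystal-field splitting; square planar leaves the high-energy d_{x²−y²} orbital empty and maximises CFSE.

square planar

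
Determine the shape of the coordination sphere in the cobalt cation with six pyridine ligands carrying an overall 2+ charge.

octahedral

Summing ligand charges against the +2 overall charge gives an oxidation state of +2 for cobalt.
Cobalt is a group-9 element; Co(II) is therefore d⁷.
Coordination number: 6.
Six donors around a single metal centre give an octahedral coordination sphere.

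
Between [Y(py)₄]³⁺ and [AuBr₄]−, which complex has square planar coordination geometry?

[AuBr₄]−

For [Y(py)₄]³⁺: Ligand charges: pyridine is neutral. With an overall charge of +3 the yttrium centre must be in the +3 oxidation state. Group 3 minus oxidation state 3 gives a d⁰ configuration. A d⁰ ion has no crystal-field stabilisation preference between square planar and tetrahedral, so four ligands adopt the sterically favoured tetrahedral geometry. → tetrahedral.
For [AuBr₄]−: Summing ligand charges against the −1 overall charge gives an oxidation state of +3 for gold. Group 11 minus oxidation state 3 gives a d⁸ configuration. A 5d d⁸ ion has a large crystal-field splitting; square planar leaves the high-energy d_{x²−y²} orbital empty and maximises CFSE. → square planar.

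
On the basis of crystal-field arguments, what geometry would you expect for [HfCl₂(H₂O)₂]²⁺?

Ligand charges: each chloride is −1; water is neutral. With an overall charge of +2 the hafnium centre must be in the +4 oxidation state.
Group 4 minus oxidation state 4 gives a d⁰ configuration.
Coordination number: 4.
A d⁰ ion has no crystal-field stabilisation preference between square planar and tetrahedral, so four ligands adopt the sterically favoured tetrahedral geometry.

tetrahedral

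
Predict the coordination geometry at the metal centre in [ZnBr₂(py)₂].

tetrahedral

Ligand charges: each bromide is −1; pyridine is neutral. With an overall charge of 0 the zinc centre must be in the +2 oxidation state.
Group 12 minus oxidation state 2 gives a d¹⁰ configuration.
With 4 monodentate ligands the coordination number is 4.
A d¹⁰ ion has no crystal-field stabilisation preference between square planar and tetrahedral, so four ligands adopt the sterically favoured tetrahedral geometry.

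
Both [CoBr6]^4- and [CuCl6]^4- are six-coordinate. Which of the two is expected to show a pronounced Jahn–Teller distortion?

[CuCl6]^4-

[CoBr6]^4-: Summing ligand charges against the −4 overall charge gives an oxidation state of +2 for cobalt. Co sits in group 9, so the d-electron count is 9 − 2 = 7. Bromide is a weak-field ligand for a first-row metal, so the complex is high-spin. The d⁷ configuration leaves the e_g set evenly filled (or empty) — no strong Jahn–Teller driving force.
[CuCl6]^4-: Each chloride is −1; balancing the −4 overall charge requires Cu(II). Cu sits in group 11, so the d-electron count is 11 − 2 = 9. The t₂g⁶e_g³ configuration has an unevenly filled e_g set; the Jahn–Teller theorem predicts a tetragonal distortion (typically axial elongation) to lift the degeneracy.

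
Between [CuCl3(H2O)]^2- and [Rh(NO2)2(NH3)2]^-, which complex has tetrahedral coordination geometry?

[CuCl3(H2O)]^2-

For [CuCl3(H2O)]^2-: Each chloride is −1; water is neutral; balancing the −2 overall charge requires Cu(I). Cu sits in group 11, so the d-electron count is 11 − 1 = 10. A d¹⁰ ion has no crystal-field stabilisation preference between square planar and tetrahedral, so four ligands adopt the sterically favoured tetrahedral geometry. → tetrahedral.
For [Rh(NO2)2(NH3)2]^-: Summing ligand charges against the −1 overall charge gives an oxidation state of +1 for rhodium. Rh sits in group 9, so the d-electron count is 9 − 1 = 8. A 4d d⁸ ion has a large crystal-field splitting; square planar leaves the high-energy d_{x²−y²} orbital empty and maximises CFSE. → square planar.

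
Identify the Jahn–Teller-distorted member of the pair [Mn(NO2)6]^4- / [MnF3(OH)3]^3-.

[MnF3(OH)3]^3-

[Mn(NO2)6]^4-: Ligand charges: each nitro (N-bound nitrite) is −1. With an overall charge of −4 the manganese centre must be in the +2 oxidation state. Manganese is a group-7 element; Mn(II) is therefore d⁵. Nitro (N-bound nitrite) is a strong-field ligand (high in the spectrochemical series) for a first-row metal, so the complex is low-spin. The d⁵ configuration leaves the e_g set evenly filled (or empty) — no strong Jahn–Teller driving force.
[MnF3(OH)3]^3-: Ligand charges: each fluoride is −1; each hydroxide is −1. With an overall charge of −3 the manganese centre must be in the +3 oxidation state. Group 7 minus oxidation state 3 gives a d⁴ configuration. Fluoride and hydroxide are weak-field ligands for a first-row metal, so the complex is high-spin. The t₂g³e_g¹ (high-spin) configuration has an unevenly filled e_g set; the Jahn–Teller theorem predicts a tetragonal distortion (typically axial elongation) to lift the degeneracy.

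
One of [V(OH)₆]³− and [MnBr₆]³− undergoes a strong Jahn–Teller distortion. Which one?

[V(OH)₆]³−: Summing ligand charges against the −3 overall charge gives an oxidation state of +3 for vanadium. Group 5 minus oxidation state 3 gives a d² configuration. The d² configuration leaves the e_g set evenly filled (or empty) — no strong Jahn–Teller driving force.
[MnBr₆]³−: Ligand charges: each bromide is −1. With an overall charge of −3 the manganese centre must be in the +3 oxidation state. Manganese is a group-7 element; Mn(III) is therefore d⁴. Bromide is a weak-field ligand for a first-row metal, so the complex is high-spin. The t₂g³e_g¹ (high-spin) configuration has an unevenly filled e_g set; the Jahn–Teller theorem predicts a tetragonal distortion (typically axial elongation) to lift the degeneracy.

[MnBr₆]³−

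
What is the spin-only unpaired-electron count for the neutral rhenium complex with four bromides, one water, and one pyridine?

Summing ligand charges against the 0 overall charge gives an oxidation state of +4 for rhenium.
Rhenium is a group-7 element; Re(IV) is therefore d³.
In an octahedral field the d³ configuration is t₂g³e_g⁰ (only one arrangement possible), giving 3 unpaired electrons.

3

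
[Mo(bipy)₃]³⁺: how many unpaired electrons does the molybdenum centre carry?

3

Summing ligand charges against the +3 overall charge gives an oxidation state of +3 for molybdenum.
Mo sits in group 6, so the d-electron count is 6 − 3 = 3.
Counting donor atoms: 3×2,2′-bipyridine (bidentate) → 6 donors. Coordination number = 6.
In an octahedral field the d³ configuration is t₂g³e_g⁰ (only one arrangement possible), giving 3 unpaired electrons.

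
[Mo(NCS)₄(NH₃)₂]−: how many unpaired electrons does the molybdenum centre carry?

3

Ligand charges: each isothiocyanate is −1; ammonia is neutral. With an overall charge of −1 the molybdenum centre must be in the +3 oxidation state.
Molybdenum is a group-6 element; Mo(III) is therefore d³.
In an octahedral field the d³ configuration is t₂g³e_g⁰ (only one arrangement possible), giving 3 unpaired electrons.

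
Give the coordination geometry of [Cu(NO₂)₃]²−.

trigonal planar

Ligand charges: each nitro (N-bound nitrite) is −1. With an overall charge of −2 the copper centre must be in the +1 oxidation state.
Group 11 minus oxidation state 1 gives a d¹⁰ configuration.
With 3 monodentate ligands the coordination number is 3.
Three ligands around a d¹⁰ centre minimise repulsion in a trigonal-planar arrangement.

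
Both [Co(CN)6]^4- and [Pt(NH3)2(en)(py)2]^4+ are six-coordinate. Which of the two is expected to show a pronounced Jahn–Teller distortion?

[Co(CN)6]^4-: Summing ligand charges against the −4 overall charge gives an oxidation state of +2 for cobalt. Co sits in group 9, so the d-electron count is 9 − 2 = 7. Cyanide is a strong-field ligand (high in the spectrochemical series) for a first-row metal, so the complex is low-spin. The t₂g⁶e_g¹ (low-spin) configuration has an unevenly filled e_g set; the Jahn–Teller theorem predicts a tetragonal distortion (typically axial elongation) to lift the degeneracy.
[Pt(NH3)2(en)(py)2]^4+: Summing ligand charges against the +4 overall charge gives an oxidation state of +4 for platinum. Platinum is a group-10 element; Pt(IV) is therefore d⁶. A 5d ion has a large Δₒ and is invariably low-spin. The d⁶ configuration leaves the e_g set evenly filled (or empty) — no strong Jahn–Teller driving force.

[Co(CN)6]^4-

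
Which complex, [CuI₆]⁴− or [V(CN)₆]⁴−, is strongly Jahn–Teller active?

[CuI₆]⁴−: Each iodide is −1; balancing the −4 overall charge requires Cu(II). Copper is a group-11 element; Cu(II) is therefore d⁹. The t₂g⁶e_g³ configuration has an unevenly filled e_g set; the Jahn–Teller theorem predicts a tetragonal distortion (typically axial elongation) to lift the degeneracy.
[V(CN)₆]⁴−: Each cyanide is −1; balancing the −4 overall charge requires V(II). Vanadium is a group-5 element; V(II) is therefore d³. The d³ configuration leaves the e_g set evenly filled (or empty) — no strong Jahn–Teller driving force.

[CuI₆]⁴−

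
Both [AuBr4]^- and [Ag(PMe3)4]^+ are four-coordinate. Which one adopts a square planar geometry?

For [AuBr4]^-: Ligand charges: each bromide is −1. With an overall charge of −1 the gold centre must be in the +3 oxidation state. Group 11 minus oxidation state 3 gives a d⁸ configuration. A 5d d⁸ ion has a large crystal-field splitting; square planar leaves the high-energy d_{x²−y²} orbital empty and maximises CFSE. → square planar.
For [Ag(PMe3)4]^+: Summing ligand charges against the +1 overall charge gives an oxidation state of +1 for silver. Ag sits in group 11, so the d-electron count is 11 − 1 = 10. A d¹⁰ ion has no crystal-field stabilisation preference between square planar and tetrahedral, so four ligands adopt the sterically favoured tetrahedral geometry. → tetrahedral.

[AuBr4]^-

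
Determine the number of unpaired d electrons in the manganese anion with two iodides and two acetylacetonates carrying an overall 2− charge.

Ligand charges: each iodide is −1; each acetylacetonate is −1. With an overall charge of −2 the manganese centre must be in the +2 oxidation state.
Mn sits in group 7, so the d-electron count is 7 − 2 = 5.
Counting donor atoms: 2×iodide (monodentate) → 2 donors; 2×acetylacetonate (bidentate) → 4 donors. Coordination number = 6.
The spin state decides the count: Acetylacetonate and iodide are weak-field ligands for a first-row metal, so the complex is high-spin.
An octahedral high-spin d⁵ ion is t₂g³e_g², giving 5 unpaired electrons.

5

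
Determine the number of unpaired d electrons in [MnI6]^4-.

Summing ligand charges against the −4 overall charge gives an oxidation state of +2 for manganese.
Mn sits in group 7, so the d-electron count is 7 − 2 = 5.
The spin state decides the count: Iodide is a weak-field ligand for a first-row metal, so the complex is high-spin.
An octahedral high-spin d⁵ ion is t₂g³e_g², giving 5 unpaired electrons.

5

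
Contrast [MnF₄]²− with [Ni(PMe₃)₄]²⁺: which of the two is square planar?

For [MnF₄]²−: Each fluoride is −1; balancing the −2 overall charge requires Mn(II). Manganese is a group-7 element; Mn(II) is therefore d⁵. A high-spin d⁵ ion has zero CFSE in either geometry, so four ligands adopt the sterically favoured tetrahedral geometry. → tetrahedral.
For [Ni(PMe₃)₄]²⁺: Ligand charges: trimethylphosphine is neutral. With an overall charge of +2 the nickel centre must be in the +2 oxidation state. Nickel is a group-10 element; Ni(II) is therefore d⁸. Trimethylphosphine is a strong-field ligand (high in the spectrochemical series). A 3d d⁸ ion with strong-field ligands gains enough CFSE to favour square planar over tetrahedral. → square planar.

[Ni(PMe₃)₄]²⁺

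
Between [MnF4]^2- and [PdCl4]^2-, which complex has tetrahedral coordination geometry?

For [MnF4]^2-: Ligand charges: each fluoride is −1. With an overall charge of −2 the manganese centre must be in the +2 oxidation state. Manganese is a group-7 element; Mn(II) is therefore d⁵. A high-spin d⁵ ion has zero CFSE in either geometry, so four ligands adopt the sterically favoured tetrahedral geometry. → tetrahedral.
For [PdCl4]^2-: Summing ligand charges against the −2 overall charge gives an oxidation state of +2 for palladium. Group 10 minus oxidation state 2 gives a d⁸ configuration. A 4d d⁸ ion has a large crystal-field splitting; square planar leaves the high-energy d_{x²−y²} orbital empty and maximises CFSE. → square planar.

[MnF4]^2-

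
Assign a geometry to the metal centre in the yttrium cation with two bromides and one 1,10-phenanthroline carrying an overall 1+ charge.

tetrahedral

Each bromide is −1; 1,10-phenanthroline is neutral; balancing the +1 overall charge requires Y(III).
Group 3 minus oxidation state 3 gives a d⁰ configuration.
Counting donor atoms: 2×bromide (monodentate) → 2 donors; 1×1,10-phenanthroline (bidentate) → 2 donors. Coordination number = 4.
A d⁰ ion has no crystal-field stabilisation preference between square planar and tetrahedral, so four ligands adopt the sterically favoured tetrahedral geometry.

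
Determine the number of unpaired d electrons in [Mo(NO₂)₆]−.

1 unpaired electron

Summing ligand charges against the −1 overall charge gives an oxidation state of +5 for molybdenum.
Mo sits in group 6, so the d-electron count is 6 − 5 = 1.
In an octahedral field the d¹ configuration is t₂g¹e_g⁰ (only one arrangement possible), giving 1 unpaired electron.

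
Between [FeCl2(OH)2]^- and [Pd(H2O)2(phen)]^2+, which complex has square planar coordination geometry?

For [FeCl2(OH)2]^-: Summing ligand charges against the −1 overall charge gives an oxidation state of +3 for iron. Group 8 minus oxidation state 3 gives a d⁵ configuration. A high-spin d⁵ ion has zero CFSE in either geometry, so four ligands adopt the sterically favoured tetrahedral geometry. → tetrahedral.
For [Pd(H2O)2(phen)]^2+: Summing ligand charges against the +2 overall charge gives an oxidation state of +2 for palladium. Pd sits in group 10, so the d-electron count is 10 − 2 = 8. A 4d d⁸ ion has a large crystal-field splitting; square planar leaves the high-energy d_{x²−y²} orbital empty and maximises CFSE. → square planar.

[Pd(H2O)2(phen)]^2+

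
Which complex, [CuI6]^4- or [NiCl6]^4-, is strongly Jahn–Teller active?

[CuI6]^4-

[CuI6]^4-: Summing ligand charges against the −4 overall charge gives an oxidation state of +2 for copper. Group 11 minus oxidation state 2 gives a d⁹ configuration. The t₂g⁶e_g³ configuration has an unevenly filled e_g set; the Jahn–Teller theorem predicts a tetragonal distortion (typically axial elongation) to lift the degeneracy.
[NiCl6]^4-: Ligand charges: each chloride is −1. With an overall charge of −4 the nickel centre must be in the +2 oxidation state. Nickel is a group-10 element; Ni(II) is therefore d⁸. The d⁸ configuration leaves the e_g set evenly filled (or empty) — no strong Jahn–Teller driving force.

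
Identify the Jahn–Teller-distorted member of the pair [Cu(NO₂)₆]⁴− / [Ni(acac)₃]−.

[Cu(NO₂)₆]⁴−: Each nitro (N-bound nitrite) is −1; balancing the −4 overall charge requires Cu(II). Copper is a group-11 element; Cu(II) is therefore d⁹. The t₂g⁶e_g³ configuration has an unevenly filled e_g set; the Jahn–Teller theorem predicts a tetragonal distortion (typically axial elongation) to lift the degeneracy.
[Ni(acac)₃]−: Each acetylacetonate is −1; balancing the −1 overall charge requires Ni(II). Group 10 minus oxidation state 2 gives a d⁸ configuration. The d⁸ configuration leaves the e_g set evenly filled (or empty) — no strong Jahn–Teller driving force.

[Cu(NO₂)₆]⁴−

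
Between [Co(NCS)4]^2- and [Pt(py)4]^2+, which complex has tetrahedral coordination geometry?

[Co(NCS)4]^2-

For [Co(NCS)4]^2-: Summing ligand charges against the −2 overall charge gives an oxidation state of +2 for cobalt. Co sits in group 9, so the d-electron count is 9 − 2 = 7. For a high-spin 3d d⁷ ion with weak-field ligands the small Δₜ gives little square-planar CFSE advantage, so four ligands adopt the sterically favoured tetrahedral geometry. → tetrahedral.
For [Pt(py)4]^2+: Pyridine is neutral; balancing the +2 overall charge requires Pt(II). Platinum is a group-10 element; Pt(II) is therefore d⁸. A 5d d⁸ ion has a large crystal-field splitting; square planar leaves the high-energy d_{x²−y²} orbital empty and maximises CFSE. → square planar.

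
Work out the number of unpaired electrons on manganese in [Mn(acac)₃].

Ligand charges: each acetylacetonate is −1. With an overall charge of 0 the manganese centre must be in the +3 oxidation state.
Manganese is a group-7 element; Mn(III) is therefore d⁴.
Counting donor atoms: 3×acetylacetonate (bidentate) → 6 donors. Coordination number = 6.
The spin state decides the count: Acetylacetonate is a weak-field ligand for a first-row metal, so the complex is high-spin.
An octahedral high-spin d⁴ ion is t₂g³e_g¹, giving 4 unpaired electrons.

4 unpaired electrons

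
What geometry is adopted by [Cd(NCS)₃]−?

trigonal planar

Each isothiocyanate is −1; balancing the −1 overall charge requires Cd(II).
Cadmium is a group-12 element; Cd(II) is therefore d¹⁰.
With 3 monodentate ligands the coordination number is 3.
Three ligands around a d¹⁰ centre minimise repulsion in a trigonal-planar arrangement.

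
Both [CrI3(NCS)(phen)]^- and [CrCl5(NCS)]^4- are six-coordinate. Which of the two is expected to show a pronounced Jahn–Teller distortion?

[CrI3(NCS)(phen)]^-: Each iodide is −1; each isothiocyanate is −1; 1,10-phenanthroline is neutral; balancing the −1 overall charge requires Cr(III). Cr sits in group 6, so the d-electron count is 6 − 3 = 3. The d³ configuration leaves the e_g set evenly filled (or empty) — no strong Jahn–Teller driving force.
[CrCl5(NCS)]^4-: Summing ligand charges against the −4 overall charge gives an oxidation state of +2 for chromium. Chromium is a group-6 element; Cr(II) is therefore d⁴. Chloride and isothiocyanate are weak-field ligands for a first-row metal, so the complex is high-spin. The t₂g³e_g¹ (high-spin) configuration has an unevenly filled e_g set; the Jahn–Teller theorem predicts a tetragonal distortion (typically axial elongation) to lift the degeneracy.

[CrCl5(NCS)]^4-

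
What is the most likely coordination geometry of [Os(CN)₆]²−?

octahedral

Ligand charges: each cyanide is −1. With an overall charge of −2 the osmium centre must be in the +4 oxidation state.
Group 8 minus oxidation state 4 gives a d⁴ configuration.
Coordination number: 6.
Six donors around a single metal centre give an octahedral coordination sphere.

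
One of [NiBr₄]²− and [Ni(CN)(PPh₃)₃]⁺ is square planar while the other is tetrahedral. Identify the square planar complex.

For [NiBr₄]²−: Each bromide is −1; balancing the −2 overall charge requires Ni(II). Ni sits in group 10, so the d-electron count is 10 − 2 = 8. Bromide is a weak-field ligand. With weak-field ligands the CFSE gain from square planar is small, so a 3d d⁸ ion takes the sterically preferred tetrahedral geometry. → tetrahedral.
For [Ni(CN)(PPh₃)₃]⁺: Summing ligand charges against the +1 overall charge gives an oxidation state of +2 for nickel. Nickel is a group-10 element; Ni(II) is therefore d⁸. Cyanide and triphenylphosphine are strong-field ligands (high in the spectrochemical series). A 3d d⁸ ion with strong-field ligands gains enough CFSE to favour square planar over tetrahedral. → square planar.

[Ni(CN)(PPh₃)₃]⁺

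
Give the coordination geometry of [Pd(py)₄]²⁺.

square planar

Pyridine is neutral; balancing the +2 overall charge requires Pd(II).
Pd sits in group 10, so the d-electron count is 10 − 2 = 8.
Coordination number: 4.
A 4d d⁸ ion has a large crystal-field splitting; square planar leaves the high-energy d_{x²−y²} orbital empty and maximises CFSE.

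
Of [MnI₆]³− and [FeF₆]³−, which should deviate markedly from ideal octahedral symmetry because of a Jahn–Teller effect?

[MnI₆]³−: Ligand charges: each iodide is −1. With an overall charge of −3 the manganese centre must be in the +3 oxidation state. Manganese is a group-7 element; Mn(III) is therefore d⁴. Iodide is a weak-field ligand for a first-row metal, so the complex is high-spin. The t₂g³e_g¹ (high-spin) configuration has an unevenly filled e_g set; the Jahn–Teller theorem predicts a tetragonal distortion (typically axial elongation) to lift the degeneracy.
[FeF₆]³−: Ligand charges: each fluoride is −1. With an overall charge of −3 the iron centre must be in the +3 oxidation state. Iron is a group-8 element; Fe(III) is therefore d⁵. Fluoride is a weak-field ligand for a first-row metal, so the complex is high-spin. The d⁵ configuration leaves the e_g set evenly filled (or empty) — no strong Jahn–Teller driving force.

[MnI₆]³−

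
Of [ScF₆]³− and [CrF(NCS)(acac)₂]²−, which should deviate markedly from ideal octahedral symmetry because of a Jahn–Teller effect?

[ScF₆]³−: Summing ligand charges against the −3 overall charge gives an oxidation state of +3 for scandium. Group 3 minus oxidation state 3 gives a d⁰ configuration. The d⁰ configuration leaves the e_g set evenly filled (or empty) — no strong Jahn–Teller driving force.
[CrF(NCS)(acac)₂]²−: Ligand charges: each fluoride is −1; each isothiocyanate is −1; each acetylacetonate is −1. With an overall charge of −2 the chromium centre must be in the +2 oxidation state. Chromium is a group-6 element; Cr(II) is therefore d⁴. Acetylacetonate, fluoride, and isothiocyanate are weak-field ligands for a first-row metal, so the complex is high-spin. The t₂g³e_g¹ (high-spin) configuration has an unevenly filled e_g set; the Jahn–Teller theorem predicts a tetragonal distortion (typically axial elongation) to lift the degeneracy.

[CrF(NCS)(acac)₂]²−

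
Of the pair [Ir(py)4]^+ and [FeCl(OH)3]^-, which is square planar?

[Ir(py)4]^+

For [Ir(py)4]^+: Summing ligand charges against the +1 overall charge gives an oxidation state of +1 for iridium. Iridium is a group-9 element; Ir(I) is therefore d⁸. A 5d d⁸ ion has a large crystal-field splitting; square planar leaves the high-energy d_{x²−y²} orbital empty and maximises CFSE. → square planar.
For [FeCl(OH)3]^-: Summing ligand charges against the −1 overall charge gives an oxidation state of +3 for iron. Fe sits in group 8, so the d-electron count is 8 − 3 = 5. A high-spin d⁵ ion has zero CFSE in either geometry, so four ligands adopt the sterically favoured tetrahedral geometry. → tetrahedral.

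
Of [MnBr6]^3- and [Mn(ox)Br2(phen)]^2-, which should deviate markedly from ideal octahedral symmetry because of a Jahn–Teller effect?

[MnBr6]^3-

[MnBr6]^3-: Summing ligand charges against the −3 overall charge gives an oxidation state of +3 for manganese. Manganese is a group-7 element; Mn(III) is therefore d⁴. Bromide is a weak-field ligand for a first-row metal, so the complex is high-spin. The t₂g³e_g¹ (high-spin) configuration has an unevenly filled e_g set; the Jahn–Teller theorem predicts a tetragonal distortion (typically axial elongation) to lift the degeneracy.
[Mn(ox)Br2(phen)]^2-: Ligand charges: each oxalate is −2; each bromide is −1; 1,10-phenanthroline is neutral. With an overall charge of −2 the manganese centre must be in the +2 oxidation state. Mn sits in group 7, so the d-electron count is 7 − 2 = 5. Bromide and oxalate are weak-field ligands for a first-row metal, so the complex is high-spin. The d⁵ configuration leaves the e_g set evenly filled (or empty) — no strong Jahn–Teller driving force.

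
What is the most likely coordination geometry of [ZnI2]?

linear

Each iodide is −1; balancing the 0 overall charge requires Zn(II).
Group 12 minus oxidation state 2 gives a d¹⁰ configuration.
Coordination number: 2.
A d¹⁰ ion with only two ligands adopts a linear arrangement (sp hybridisation; no CFSE preference).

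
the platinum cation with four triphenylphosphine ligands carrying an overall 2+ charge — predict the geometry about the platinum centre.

square planar

Triphenylphosphine is neutral; balancing the +2 overall charge requires Pt(II).
Pt sits in group 10, so the d-electron count is 10 − 2 = 8.
Coordination number: 4.
A 5d d⁸ ion has a large crystal-field splitting; square planar leaves the high-energy d_{x²−y²} orbital empty and maximises CFSE.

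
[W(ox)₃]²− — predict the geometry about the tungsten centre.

Each oxalate is −2; balancing the −2 overall charge requires W(IV).
Tungsten is a group-6 element; W(IV) is therefore d².
Counting donor atoms: 3×oxalate (bidentate) → 6 donors. Coordination number = 6.
Six donors around a single metal centre give an octahedral coordination sphere.

octahedral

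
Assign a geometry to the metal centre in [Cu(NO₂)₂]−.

Ligand charges: each nitro (N-bound nitrite) is −1. With an overall charge of −1 the copper centre must be in the +1 oxidation state.
Group 11 minus oxidation state 1 gives a d¹⁰ configuration.
Coordination number: 2.
A d¹⁰ ion with only two ligands adopts a linear arrangement (sp hybridisation; no CFSE preference).

linear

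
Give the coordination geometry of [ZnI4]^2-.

tetrahedral

Ligand charges: each iodide is −1. With an overall charge of −2 the zinc centre must be in the +2 oxidation state.
Group 12 minus oxidation state 2 gives a d¹⁰ configuration.
With 4 monodentate ligands the coordination number is 4.
A d¹⁰ ion has no crystal-field stabilisation preference between square planar and tetrahedral, so four ligands adopt the sterically favoured tetrahedral geometry.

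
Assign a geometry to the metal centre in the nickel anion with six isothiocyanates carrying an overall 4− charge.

octahedral

Ligand charges: each isothiocyanate is −1. With an overall charge of −4 the nickel centre must be in the +2 oxidation state.
Ni sits in group 10, so the d-electron count is 10 − 2 = 8.
Coordination number: 6.
Six donors around a single metal centre give an octahedral coordination sphere.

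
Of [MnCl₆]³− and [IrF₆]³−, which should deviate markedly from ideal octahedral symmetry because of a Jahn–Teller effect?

[MnCl₆]³−

[MnCl₆]³−: Ligand charges: each chloride is −1. With an overall charge of −3 the manganese centre must be in the +3 oxidation state. Manganese is a group-7 element; Mn(III) is therefore d⁴. Chloride is a weak-field ligand for a first-row metal, so the complex is high-spin. The t₂g³e_g¹ (high-spin) configuration has an unevenly filled e_g set; the Jahn–Teller theorem predicts a tetragonal distortion (typically axial elongation) to lift the degeneracy.
[IrF₆]³−: Summing ligand charges against the −3 overall charge gives an oxidation state of +3 for iridium. Iridium is a group-9 element; Ir(III) is therefore d⁶. A 5d ion has a large Δₒ and is invariably low-spin. The d⁶ configuration leaves the e_g set evenly filled (or empty) — no strong Jahn–Teller driving force.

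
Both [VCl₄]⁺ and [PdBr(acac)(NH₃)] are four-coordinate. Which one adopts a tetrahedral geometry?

For [VCl₄]⁺: Ligand charges: each chloride is −1. With an overall charge of +1 the vanadium centre must be in the +5 oxidation state. Group 5 minus oxidation state 5 gives a d⁰ configuration. A d⁰ ion has no crystal-field stabilisation preference between square planar and tetrahedral, so four ligands adopt the sterically favoured tetrahedral geometry. → tetrahedral.
For [PdBr(acac)(NH₃)]: Summing ligand charges against the 0 overall charge gives an oxidation state of +2 for palladium. Group 10 minus oxidation state 2 gives a d⁸ configuration. A 4d d⁸ ion has a large crystal-field splitting; square planar leaves the high-energy d_{x²−y²} orbital empty and maximises CFSE. → square planar.

[VCl₄]⁺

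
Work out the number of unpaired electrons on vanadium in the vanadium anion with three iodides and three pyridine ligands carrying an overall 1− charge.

3

Ligand charges: each iodide is −1; pyridine is neutral. With an overall charge of −1 the vanadium centre must be in the +2 oxidation state.
V sits in group 5, so the d-electron count is 5 − 2 = 3.
In an octahedral field the d³ configuration is t₂g³e_g⁰ (only one arrangement possible), giving 3 unpaired electrons.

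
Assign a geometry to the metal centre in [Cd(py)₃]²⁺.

trigonal planar

Summing ligand charges against the +2 overall charge gives an oxidation state of +2 for cadmium.
Cd sits in group 12, so the d-electron count is 12 − 2 = 10.
Coordination number: 3.
Three ligands around a d¹⁰ centre minimise repulsion in a trigonal-planar arrangement.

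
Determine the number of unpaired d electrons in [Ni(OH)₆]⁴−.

2

Summing ligand charges against the −4 overall charge gives an oxidation state of +2 for nickel.
Group 10 minus oxidation state 2 gives a d⁸ configuration.
In an octahedral field the d⁸ configuration is t₂g⁶e_g² (only one arrangement possible), giving 2 unpaired electrons.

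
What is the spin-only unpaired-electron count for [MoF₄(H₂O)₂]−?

Ligand charges: each fluoride is −1; water is neutral. With an overall charge of −1 the molybdenum centre must be in the +3 oxidation state.
Molybdenum is a group-6 element; Mo(III) is therefore d³.
In an octahedral field the d³ configuration is t₂g³e_g⁰ (only one arrangement possible), giving 3 unpaired electrons.

3 unpaired electrons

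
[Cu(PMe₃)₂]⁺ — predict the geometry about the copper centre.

Trimethylphosphine is neutral; balancing the +1 overall charge requires Cu(I).
Copper is a group-11 element; Cu(I) is therefore d¹⁰.
Coordination number: 2.
A d¹⁰ ion with only two ligands adopts a linear arrangement (sp hybridisation; no CFSE preference).

linear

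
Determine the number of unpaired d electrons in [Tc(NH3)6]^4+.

3

Summing ligand charges against the +4 overall charge gives an oxidation state of +4 for technetium.
Tc sits in group 7, so the d-electron count is 7 − 4 = 3.
In an octahedral field the d³ configuration is t₂g³e_g⁰ (only one arrangement possible), giving 3 unpaired electrons.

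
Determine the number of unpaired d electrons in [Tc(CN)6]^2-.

3 unpaired electrons

Each cyanide is −1; balancing the −2 overall charge requires Tc(IV).
Technetium is a group-7 element; Tc(IV) is therefore d³.
In an octahedral field the d³ configuration is t₂g³e_g⁰ (only one arrangement possible), giving 3 unpaired electrons.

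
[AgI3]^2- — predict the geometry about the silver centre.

trigonal planar

Summing ligand charges against the −2 overall charge gives an oxidation state of +1 for silver.
Group 11 minus oxidation state 1 gives a d¹⁰ configuration.
Coordination number: 3.
Three ligands around a d¹⁰ centre minimise repulsion in a trigonal-planar arrangement.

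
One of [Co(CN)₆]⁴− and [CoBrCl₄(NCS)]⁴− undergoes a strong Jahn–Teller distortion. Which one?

[Co(CN)₆]⁴−: Summing ligand charges against the −4 overall charge gives an oxidation state of +2 for cobalt. Co sits in group 9, so the d-electron count is 9 − 2 = 7. Cyanide is a strong-field ligand (high in the spectrochemical series) for a first-row metal, so the complex is low-spin. The t₂g⁶e_g¹ (low-spin) configuration has an unevenly filled e_g set; the Jahn–Teller theorem predicts a tetragonal distortion (typically axial elongation) to lift the degeneracy.
[CoBrCl₄(NCS)]⁴−: Each bromide is −1; each chloride is −1; each isothiocyanate is −1; balancing the −4 overall charge requires Co(II). Co sits in group 9, so the d-electron count is 9 − 2 = 7. Bromide, chloride, and isothiocyanate are weak-field ligands for a first-row metal, so the complex is high-spin. The d⁷ configuration leaves the e_g set evenly filled (or empty) — no strong Jahn–Teller driving force.

[Co(CN)₆]⁴−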